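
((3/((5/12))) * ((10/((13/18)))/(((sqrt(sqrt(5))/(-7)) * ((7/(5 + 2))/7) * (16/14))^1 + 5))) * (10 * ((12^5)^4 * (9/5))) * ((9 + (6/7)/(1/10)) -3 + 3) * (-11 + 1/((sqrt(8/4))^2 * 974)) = -2912912010001478274295483479324027676262400/10953648632759599 -13587927743447128976305462294222869626880 * 5^(1/4)/10953648632759599 -63383919502960368402591077757307846656 * sqrt(5)/10953648632759599 -1478342145841641245541482863144206336 * 5^(3/4)/54768243163797995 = -267798750801504689755384100.00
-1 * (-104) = 104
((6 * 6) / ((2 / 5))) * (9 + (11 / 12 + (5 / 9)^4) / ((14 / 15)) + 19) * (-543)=-1421345.20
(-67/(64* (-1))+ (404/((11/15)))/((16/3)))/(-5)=-73457/3520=-20.87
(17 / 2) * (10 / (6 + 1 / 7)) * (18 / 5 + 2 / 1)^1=3332 / 43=77.49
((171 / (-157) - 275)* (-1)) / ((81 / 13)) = 563498 / 12717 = 44.31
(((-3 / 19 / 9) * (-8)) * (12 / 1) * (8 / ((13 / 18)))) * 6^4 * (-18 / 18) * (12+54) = -394149888 / 247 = -1595748.53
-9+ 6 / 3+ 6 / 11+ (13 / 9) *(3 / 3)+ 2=-298 / 99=-3.01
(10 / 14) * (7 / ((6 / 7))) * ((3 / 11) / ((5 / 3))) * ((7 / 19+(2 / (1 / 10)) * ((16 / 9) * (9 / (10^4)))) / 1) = 19971 / 52250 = 0.38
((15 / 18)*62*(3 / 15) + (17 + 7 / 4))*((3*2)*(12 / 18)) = 116.33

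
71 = 71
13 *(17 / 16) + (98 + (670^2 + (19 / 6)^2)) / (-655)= -63354361 / 94320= -671.70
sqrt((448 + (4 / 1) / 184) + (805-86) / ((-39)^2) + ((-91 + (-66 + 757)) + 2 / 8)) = sqrt(3375316907) / 1794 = 32.38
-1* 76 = -76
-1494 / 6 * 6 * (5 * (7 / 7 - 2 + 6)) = -37350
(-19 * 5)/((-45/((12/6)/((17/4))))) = 152/153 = 0.99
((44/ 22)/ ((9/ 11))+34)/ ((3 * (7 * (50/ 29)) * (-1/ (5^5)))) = -594500/ 189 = -3145.50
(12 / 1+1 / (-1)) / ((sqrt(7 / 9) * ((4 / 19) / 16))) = 2508 * sqrt(7) / 7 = 947.93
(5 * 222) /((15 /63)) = 4662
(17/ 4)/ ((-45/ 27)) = -51/ 20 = -2.55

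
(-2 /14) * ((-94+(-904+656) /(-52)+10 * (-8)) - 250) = 59.89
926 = 926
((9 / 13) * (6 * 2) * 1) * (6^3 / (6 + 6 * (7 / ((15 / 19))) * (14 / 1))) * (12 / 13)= 699840 / 317213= 2.21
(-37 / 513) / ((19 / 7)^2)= -1813 / 185193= -0.01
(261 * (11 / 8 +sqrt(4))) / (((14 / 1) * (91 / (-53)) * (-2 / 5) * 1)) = 1867455 / 20384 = 91.61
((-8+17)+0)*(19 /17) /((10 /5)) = 171 /34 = 5.03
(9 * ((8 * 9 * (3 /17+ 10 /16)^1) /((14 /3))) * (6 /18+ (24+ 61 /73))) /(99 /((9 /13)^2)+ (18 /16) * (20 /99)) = 4817879352 /355671841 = 13.55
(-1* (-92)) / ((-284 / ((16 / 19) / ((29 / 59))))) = -21712 / 39121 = -0.55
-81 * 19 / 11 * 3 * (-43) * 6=1191186 / 11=108289.64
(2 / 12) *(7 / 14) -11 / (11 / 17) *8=-135.92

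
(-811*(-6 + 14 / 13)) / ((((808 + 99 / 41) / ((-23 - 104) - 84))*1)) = -1039.52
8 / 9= 0.89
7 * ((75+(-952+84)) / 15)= -370.07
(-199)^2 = 39601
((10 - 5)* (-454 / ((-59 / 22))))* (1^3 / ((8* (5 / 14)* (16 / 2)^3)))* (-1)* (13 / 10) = -227227 / 302080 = -0.75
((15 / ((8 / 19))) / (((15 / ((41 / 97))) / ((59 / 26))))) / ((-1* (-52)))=45961 / 1049152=0.04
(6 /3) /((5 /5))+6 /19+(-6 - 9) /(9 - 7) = -197 /38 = -5.18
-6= -6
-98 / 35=-14 / 5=-2.80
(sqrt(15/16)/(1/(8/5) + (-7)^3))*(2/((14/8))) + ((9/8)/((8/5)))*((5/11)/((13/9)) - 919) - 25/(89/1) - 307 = -194108439/203632 - 16*sqrt(15)/19173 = -953.23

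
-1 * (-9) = 9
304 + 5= 309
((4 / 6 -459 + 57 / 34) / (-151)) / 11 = 46579 / 169422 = 0.27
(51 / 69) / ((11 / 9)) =153 / 253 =0.60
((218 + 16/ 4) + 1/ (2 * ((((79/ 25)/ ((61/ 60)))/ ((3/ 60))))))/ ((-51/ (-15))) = 8418545/ 128928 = 65.30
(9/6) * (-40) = -60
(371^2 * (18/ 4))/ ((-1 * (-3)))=412923/ 2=206461.50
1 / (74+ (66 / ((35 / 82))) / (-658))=11515 / 849404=0.01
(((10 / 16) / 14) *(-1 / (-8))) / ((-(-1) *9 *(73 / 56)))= 5 / 10512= 0.00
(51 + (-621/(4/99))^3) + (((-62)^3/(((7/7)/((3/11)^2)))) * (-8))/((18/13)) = -28116790333683391/7744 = -3630783875733.91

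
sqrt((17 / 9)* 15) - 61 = -61 + sqrt(255) / 3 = -55.68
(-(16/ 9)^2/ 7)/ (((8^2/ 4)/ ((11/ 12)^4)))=-14641/ 734832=-0.02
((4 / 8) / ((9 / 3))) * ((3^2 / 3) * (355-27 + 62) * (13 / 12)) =845 / 4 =211.25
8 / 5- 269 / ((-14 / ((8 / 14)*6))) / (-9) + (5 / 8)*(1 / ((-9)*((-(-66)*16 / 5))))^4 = -91465465748482445639 / 15991226766207221760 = -5.72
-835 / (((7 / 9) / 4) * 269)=-30060 / 1883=-15.96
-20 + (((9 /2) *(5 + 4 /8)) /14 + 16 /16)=-965 /56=-17.23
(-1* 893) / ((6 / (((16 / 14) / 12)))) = -893 / 63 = -14.17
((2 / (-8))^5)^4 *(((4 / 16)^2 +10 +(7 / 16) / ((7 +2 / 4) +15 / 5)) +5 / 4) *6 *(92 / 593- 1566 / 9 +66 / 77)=-48918655 / 4564072766898176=-0.00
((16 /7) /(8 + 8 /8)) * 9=16 /7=2.29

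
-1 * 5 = -5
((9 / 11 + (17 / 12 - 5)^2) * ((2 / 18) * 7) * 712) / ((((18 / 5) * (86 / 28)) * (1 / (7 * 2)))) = 3302258225 / 344817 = 9576.84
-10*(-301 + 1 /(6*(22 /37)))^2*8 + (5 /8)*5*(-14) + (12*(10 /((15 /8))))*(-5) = -31515444995 /4356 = -7234950.64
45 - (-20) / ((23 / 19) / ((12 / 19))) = 1275 / 23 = 55.43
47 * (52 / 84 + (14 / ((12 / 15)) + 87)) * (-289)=-59968945 / 42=-1427832.02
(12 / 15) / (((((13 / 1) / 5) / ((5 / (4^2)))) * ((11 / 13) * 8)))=5 / 352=0.01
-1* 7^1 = -7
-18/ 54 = -1/ 3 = -0.33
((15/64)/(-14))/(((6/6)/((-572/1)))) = 2145/224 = 9.58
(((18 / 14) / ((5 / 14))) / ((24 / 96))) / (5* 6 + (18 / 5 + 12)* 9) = 6 / 71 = 0.08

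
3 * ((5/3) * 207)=1035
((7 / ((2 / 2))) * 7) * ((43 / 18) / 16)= 2107 / 288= 7.32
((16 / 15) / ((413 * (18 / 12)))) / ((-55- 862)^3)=-32 / 14330804533605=-0.00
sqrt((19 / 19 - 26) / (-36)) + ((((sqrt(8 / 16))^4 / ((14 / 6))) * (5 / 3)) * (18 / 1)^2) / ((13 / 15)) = 36905 / 546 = 67.59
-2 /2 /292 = -1 /292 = -0.00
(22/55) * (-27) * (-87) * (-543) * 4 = -2040811.20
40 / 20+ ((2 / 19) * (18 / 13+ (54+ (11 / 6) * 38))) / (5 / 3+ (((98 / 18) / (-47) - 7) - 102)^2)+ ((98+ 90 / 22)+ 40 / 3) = 2039341077634001 / 17367128265201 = 117.43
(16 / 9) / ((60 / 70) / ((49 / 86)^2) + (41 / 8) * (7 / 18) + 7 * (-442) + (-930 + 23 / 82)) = -176406272 / 398808000407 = -0.00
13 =13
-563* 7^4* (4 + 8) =-16221156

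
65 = 65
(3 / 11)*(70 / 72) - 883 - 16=-118633 / 132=-898.73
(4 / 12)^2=1 / 9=0.11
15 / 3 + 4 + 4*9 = 45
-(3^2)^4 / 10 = -6561 / 10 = -656.10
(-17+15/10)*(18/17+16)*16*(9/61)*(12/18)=-431520/1037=-416.12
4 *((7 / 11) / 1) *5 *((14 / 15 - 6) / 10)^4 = 0.84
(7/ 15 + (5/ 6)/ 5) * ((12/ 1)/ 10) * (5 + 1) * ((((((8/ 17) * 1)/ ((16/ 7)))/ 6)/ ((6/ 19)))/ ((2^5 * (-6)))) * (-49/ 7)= 17689/ 979200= 0.02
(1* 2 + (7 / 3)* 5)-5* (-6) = 131 / 3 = 43.67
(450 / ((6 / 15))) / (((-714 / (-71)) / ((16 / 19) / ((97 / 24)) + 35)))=101627625 / 25802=3938.75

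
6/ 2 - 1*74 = -71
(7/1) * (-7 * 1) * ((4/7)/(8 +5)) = -28/13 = -2.15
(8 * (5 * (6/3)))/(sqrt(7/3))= 80 * sqrt(21)/7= 52.37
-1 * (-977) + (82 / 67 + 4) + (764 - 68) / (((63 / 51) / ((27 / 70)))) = 19690553 / 16415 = 1199.55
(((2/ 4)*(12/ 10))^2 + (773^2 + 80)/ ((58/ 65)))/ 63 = 107901683/ 10150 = 10630.71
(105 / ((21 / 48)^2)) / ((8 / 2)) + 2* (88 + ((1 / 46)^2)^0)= 315.14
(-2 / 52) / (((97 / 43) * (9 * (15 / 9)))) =-43 / 37830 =-0.00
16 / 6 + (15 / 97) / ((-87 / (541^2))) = -4367711 / 8439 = -517.56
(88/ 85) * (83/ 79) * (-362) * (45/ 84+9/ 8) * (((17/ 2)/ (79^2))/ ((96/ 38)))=-97334017/ 276101840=-0.35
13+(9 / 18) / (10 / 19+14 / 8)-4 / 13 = 29039 / 2249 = 12.91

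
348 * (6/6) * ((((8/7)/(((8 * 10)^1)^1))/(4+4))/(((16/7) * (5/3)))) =261/1600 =0.16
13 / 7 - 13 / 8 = 13 / 56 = 0.23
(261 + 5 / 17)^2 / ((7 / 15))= 295970460 / 2023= 146302.75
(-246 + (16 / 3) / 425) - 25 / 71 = -22299889 / 90525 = -246.34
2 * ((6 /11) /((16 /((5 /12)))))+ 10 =1765 /176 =10.03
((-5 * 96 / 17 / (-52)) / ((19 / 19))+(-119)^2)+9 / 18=6259623 / 442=14162.04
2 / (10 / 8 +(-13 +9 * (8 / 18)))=-8 / 31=-0.26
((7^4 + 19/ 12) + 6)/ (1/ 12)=28903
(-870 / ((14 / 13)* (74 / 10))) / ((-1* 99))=9425 / 8547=1.10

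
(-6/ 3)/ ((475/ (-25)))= 2/ 19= 0.11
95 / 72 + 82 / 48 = 109 / 36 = 3.03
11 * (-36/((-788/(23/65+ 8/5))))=12573/12805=0.98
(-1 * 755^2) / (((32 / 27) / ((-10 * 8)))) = 38476687.50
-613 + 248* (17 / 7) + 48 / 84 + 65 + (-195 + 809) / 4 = 2917 / 14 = 208.36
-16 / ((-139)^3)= 16 / 2685619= 0.00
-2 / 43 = -0.05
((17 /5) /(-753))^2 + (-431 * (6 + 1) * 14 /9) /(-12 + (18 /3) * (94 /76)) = 1263992238193 /1233244575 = 1024.93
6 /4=3 /2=1.50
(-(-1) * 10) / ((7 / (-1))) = -10 / 7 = -1.43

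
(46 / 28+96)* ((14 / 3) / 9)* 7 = 9569 / 27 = 354.41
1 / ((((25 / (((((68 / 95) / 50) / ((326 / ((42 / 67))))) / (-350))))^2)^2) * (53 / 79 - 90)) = -534450879 / 487353703912662598498055972158908843994140625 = -0.00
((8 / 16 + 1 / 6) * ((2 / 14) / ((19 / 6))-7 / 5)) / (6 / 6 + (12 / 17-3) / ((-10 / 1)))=-61268 / 83391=-0.73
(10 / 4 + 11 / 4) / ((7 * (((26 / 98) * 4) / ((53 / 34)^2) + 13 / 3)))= 0.16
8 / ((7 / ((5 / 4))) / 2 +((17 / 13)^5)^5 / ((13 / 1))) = 0.12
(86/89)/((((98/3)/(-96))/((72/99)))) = -2.07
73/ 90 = 0.81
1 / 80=0.01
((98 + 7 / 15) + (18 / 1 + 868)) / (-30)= -14767 / 450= -32.82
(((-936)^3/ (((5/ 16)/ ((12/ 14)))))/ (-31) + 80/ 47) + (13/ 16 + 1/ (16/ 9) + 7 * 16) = 29599700245041/ 407960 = 72555398.19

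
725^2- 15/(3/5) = 525600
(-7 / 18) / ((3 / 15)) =-35 / 18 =-1.94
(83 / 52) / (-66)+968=3322093 / 3432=967.98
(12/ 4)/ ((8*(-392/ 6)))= -9/ 1568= -0.01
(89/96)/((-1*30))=-89/2880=-0.03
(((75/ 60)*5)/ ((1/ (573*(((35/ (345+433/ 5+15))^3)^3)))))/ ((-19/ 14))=-382518768310546875/ 1299869471558409510202202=-0.00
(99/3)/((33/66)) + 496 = 562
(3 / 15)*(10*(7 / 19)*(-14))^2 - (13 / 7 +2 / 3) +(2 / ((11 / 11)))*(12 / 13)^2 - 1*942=-526238267 / 1281189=-410.74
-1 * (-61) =61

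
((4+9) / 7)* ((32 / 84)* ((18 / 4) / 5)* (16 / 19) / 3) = 832 / 4655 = 0.18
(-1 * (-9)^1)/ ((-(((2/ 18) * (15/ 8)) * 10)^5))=-2239488/ 9765625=-0.23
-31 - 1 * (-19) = -12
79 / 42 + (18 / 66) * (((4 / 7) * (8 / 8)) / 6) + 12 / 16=2455 / 924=2.66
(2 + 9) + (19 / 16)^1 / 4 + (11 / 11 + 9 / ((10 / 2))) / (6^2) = 32759 / 2880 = 11.37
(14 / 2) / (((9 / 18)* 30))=7 / 15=0.47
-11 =-11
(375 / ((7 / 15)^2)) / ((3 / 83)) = 2334375 / 49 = 47640.31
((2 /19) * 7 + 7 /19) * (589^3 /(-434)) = -1040763 /2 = -520381.50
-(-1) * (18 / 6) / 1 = 3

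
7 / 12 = 0.58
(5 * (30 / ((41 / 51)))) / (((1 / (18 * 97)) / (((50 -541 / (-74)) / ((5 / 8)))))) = 45317290320 / 1517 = 29872966.59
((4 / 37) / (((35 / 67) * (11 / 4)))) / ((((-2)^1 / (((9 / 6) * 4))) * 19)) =-3216 / 270655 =-0.01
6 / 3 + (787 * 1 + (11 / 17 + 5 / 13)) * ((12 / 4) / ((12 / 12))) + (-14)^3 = -83517 / 221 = -377.90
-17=-17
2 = 2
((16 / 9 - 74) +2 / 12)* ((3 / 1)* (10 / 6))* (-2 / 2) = 6485 / 18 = 360.28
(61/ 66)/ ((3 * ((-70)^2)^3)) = 0.00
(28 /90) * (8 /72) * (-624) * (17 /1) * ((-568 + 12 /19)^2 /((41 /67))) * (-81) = 231261781470720 /14801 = 15624740319.62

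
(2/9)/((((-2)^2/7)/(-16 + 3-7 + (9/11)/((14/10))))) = -1495/198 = -7.55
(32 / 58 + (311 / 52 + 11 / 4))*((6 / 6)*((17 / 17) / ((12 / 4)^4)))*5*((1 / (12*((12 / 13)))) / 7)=11665 / 1578528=0.01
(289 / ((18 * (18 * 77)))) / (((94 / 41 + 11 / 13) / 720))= 3080740 / 1159389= 2.66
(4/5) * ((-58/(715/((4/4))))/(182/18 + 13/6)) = -4176/790075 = -0.01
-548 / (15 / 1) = -548 / 15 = -36.53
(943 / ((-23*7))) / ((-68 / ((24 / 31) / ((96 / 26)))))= 533 / 29512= 0.02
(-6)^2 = 36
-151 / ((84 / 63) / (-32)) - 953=2671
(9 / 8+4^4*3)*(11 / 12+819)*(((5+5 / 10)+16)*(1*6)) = 2603192781 / 32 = 81349774.41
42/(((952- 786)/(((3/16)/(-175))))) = -9/33200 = -0.00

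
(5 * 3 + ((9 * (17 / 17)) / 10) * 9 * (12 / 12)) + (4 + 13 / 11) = 3111 / 110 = 28.28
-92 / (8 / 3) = -69 / 2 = -34.50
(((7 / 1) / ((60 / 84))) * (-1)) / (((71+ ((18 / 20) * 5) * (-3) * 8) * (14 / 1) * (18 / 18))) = 7 / 370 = 0.02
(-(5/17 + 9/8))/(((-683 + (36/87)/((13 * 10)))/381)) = 138609705/175093064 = 0.79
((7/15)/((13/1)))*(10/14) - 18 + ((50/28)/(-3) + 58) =21529/546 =39.43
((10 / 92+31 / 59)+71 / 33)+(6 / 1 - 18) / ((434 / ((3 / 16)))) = 216151687 / 77739816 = 2.78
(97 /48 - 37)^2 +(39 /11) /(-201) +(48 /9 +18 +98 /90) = 3531788951 /2830080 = 1247.95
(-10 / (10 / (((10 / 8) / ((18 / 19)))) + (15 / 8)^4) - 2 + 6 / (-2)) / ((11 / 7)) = -59757145 / 17068689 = -3.50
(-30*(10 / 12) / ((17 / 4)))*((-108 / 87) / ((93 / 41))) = 49200 / 15283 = 3.22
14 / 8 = 7 / 4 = 1.75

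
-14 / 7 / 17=-2 / 17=-0.12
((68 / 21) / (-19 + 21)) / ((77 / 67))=2278 / 1617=1.41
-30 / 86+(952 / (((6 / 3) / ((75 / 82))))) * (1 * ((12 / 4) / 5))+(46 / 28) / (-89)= 573013541 / 2196698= 260.85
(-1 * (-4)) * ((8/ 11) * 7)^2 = 12544/ 121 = 103.67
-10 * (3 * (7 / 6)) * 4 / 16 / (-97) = 35 / 388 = 0.09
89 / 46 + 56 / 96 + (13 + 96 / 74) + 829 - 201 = 6584855 / 10212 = 644.82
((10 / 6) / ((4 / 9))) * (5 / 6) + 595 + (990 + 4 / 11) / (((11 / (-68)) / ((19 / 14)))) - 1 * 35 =-52484457 / 6776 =-7745.64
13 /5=2.60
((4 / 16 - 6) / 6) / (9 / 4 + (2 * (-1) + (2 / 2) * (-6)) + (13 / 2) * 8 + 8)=-23 / 1302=-0.02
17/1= 17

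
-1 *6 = -6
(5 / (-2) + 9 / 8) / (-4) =11 / 32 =0.34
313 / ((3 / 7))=2191 / 3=730.33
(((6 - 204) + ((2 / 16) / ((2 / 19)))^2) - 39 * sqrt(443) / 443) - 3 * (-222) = 120169 / 256 - 39 * sqrt(443) / 443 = 467.56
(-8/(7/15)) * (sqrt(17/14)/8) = -15 * sqrt(238)/98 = -2.36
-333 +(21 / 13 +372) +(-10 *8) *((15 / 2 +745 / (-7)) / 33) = 842168 / 3003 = 280.44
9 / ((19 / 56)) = 504 / 19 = 26.53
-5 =-5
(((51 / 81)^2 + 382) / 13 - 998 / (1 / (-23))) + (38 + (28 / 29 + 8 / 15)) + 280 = 32022048763 / 1374165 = 23302.91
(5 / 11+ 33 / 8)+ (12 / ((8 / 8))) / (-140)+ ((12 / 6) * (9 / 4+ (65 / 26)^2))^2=903961 / 3080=293.49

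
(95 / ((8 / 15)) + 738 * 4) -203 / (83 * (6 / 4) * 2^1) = 6233585 / 1992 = 3129.31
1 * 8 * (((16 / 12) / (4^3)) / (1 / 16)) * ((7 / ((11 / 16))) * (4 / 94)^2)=3584 / 72897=0.05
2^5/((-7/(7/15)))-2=-62/15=-4.13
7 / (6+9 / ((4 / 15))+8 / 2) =4 / 25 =0.16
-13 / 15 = -0.87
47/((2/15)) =705/2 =352.50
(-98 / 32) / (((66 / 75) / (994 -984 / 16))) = -2284625 / 704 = -3245.21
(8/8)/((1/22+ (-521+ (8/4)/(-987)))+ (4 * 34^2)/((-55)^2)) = -5971350/3101686249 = -0.00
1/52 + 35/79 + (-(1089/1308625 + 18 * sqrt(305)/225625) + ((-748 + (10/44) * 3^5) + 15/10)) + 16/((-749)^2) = -22917190638597751107/33174315320646500-18 * sqrt(305)/225625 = -690.81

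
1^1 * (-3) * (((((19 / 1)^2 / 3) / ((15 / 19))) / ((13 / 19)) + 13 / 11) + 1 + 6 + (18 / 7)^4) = -4243841141 / 5150145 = -824.02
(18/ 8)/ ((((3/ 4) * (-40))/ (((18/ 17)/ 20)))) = -27/ 6800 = -0.00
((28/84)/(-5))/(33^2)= -1/16335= -0.00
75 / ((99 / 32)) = 24.24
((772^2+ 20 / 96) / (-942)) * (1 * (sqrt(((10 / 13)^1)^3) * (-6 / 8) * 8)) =71518105 * sqrt(130) / 318396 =2561.06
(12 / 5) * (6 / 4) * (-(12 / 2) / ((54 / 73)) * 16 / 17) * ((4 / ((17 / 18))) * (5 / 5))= -168192 / 1445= -116.40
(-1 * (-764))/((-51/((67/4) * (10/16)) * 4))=-63985/1632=-39.21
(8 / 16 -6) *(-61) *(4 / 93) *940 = 1261480 / 93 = 13564.30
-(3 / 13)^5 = -243 / 371293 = -0.00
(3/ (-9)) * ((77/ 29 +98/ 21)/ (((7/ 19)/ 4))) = -6916/ 261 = -26.50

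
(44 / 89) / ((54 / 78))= 572 / 801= 0.71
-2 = -2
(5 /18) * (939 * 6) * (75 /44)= 117375 /44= 2667.61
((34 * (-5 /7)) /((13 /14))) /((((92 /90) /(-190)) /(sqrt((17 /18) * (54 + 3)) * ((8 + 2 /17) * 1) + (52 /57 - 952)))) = -1382406000 /299 + 85500 * sqrt(1938) /13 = -4333897.39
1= 1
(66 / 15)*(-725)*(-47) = 149930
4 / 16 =1 / 4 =0.25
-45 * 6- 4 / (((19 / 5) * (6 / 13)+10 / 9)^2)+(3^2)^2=-189.49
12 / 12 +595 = 596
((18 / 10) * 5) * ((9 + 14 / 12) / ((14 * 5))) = 1.31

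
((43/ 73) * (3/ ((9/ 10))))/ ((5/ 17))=1462/ 219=6.68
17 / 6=2.83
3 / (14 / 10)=15 / 7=2.14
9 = 9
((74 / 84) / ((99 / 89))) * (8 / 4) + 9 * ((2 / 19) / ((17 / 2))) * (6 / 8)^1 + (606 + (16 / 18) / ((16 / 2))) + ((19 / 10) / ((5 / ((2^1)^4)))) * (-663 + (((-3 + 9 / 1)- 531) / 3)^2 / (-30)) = -161666509517 / 16787925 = -9629.93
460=460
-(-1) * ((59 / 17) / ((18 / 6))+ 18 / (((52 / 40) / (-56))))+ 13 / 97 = -774.09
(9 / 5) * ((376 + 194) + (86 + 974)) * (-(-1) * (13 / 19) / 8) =19071 / 76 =250.93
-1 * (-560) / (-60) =-28 / 3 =-9.33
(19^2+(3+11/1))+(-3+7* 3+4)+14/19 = 7557/19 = 397.74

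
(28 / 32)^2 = 49 / 64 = 0.77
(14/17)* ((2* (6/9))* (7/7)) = 56/51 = 1.10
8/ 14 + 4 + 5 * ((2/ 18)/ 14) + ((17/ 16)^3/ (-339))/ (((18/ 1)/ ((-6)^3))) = 4846265/ 1041408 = 4.65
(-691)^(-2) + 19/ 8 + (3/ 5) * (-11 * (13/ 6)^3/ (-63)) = 4657352509/ 1353658635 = 3.44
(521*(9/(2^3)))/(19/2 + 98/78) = 182871/3356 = 54.49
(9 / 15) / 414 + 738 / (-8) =-127303 / 1380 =-92.25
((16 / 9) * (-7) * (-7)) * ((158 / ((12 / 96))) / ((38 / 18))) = 990976 / 19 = 52156.63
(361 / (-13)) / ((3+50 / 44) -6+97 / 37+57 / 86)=-6317861 / 323245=-19.55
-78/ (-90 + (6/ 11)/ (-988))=141284/ 163021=0.87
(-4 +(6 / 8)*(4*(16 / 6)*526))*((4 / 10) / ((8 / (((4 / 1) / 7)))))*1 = 120.11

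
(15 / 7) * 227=3405 / 7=486.43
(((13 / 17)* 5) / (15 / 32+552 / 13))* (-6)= -54080 / 101201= -0.53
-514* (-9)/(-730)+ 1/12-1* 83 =-89.25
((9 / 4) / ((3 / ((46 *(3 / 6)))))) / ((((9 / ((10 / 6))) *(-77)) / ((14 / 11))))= -115 / 2178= -0.05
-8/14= -0.57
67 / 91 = 0.74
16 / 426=8 / 213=0.04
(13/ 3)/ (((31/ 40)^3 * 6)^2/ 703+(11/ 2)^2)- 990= -64689464797393130/ 65352346599387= -989.86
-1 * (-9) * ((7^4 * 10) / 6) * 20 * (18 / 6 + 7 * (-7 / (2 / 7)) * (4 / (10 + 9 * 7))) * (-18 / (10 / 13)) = 7871294340 / 73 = 107825949.86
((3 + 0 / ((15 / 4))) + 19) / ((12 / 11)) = 20.17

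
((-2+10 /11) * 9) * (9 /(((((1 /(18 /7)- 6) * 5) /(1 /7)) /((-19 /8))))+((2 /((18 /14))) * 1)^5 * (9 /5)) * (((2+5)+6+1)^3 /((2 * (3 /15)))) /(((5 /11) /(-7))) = 2100619329172 /122715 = 17117869.28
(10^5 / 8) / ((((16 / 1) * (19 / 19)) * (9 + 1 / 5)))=15625 / 184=84.92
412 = 412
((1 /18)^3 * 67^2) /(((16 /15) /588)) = 1099805 /2592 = 424.31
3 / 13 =0.23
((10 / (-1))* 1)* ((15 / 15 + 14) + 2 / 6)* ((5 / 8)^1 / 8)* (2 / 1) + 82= 1393 / 24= 58.04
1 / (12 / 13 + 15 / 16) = 208 / 387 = 0.54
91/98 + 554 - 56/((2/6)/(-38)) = 97145/14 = 6938.93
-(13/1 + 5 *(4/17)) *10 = -2410/17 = -141.76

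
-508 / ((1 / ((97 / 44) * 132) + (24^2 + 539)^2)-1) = -147828 / 361778185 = -0.00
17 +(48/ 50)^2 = 11201/ 625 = 17.92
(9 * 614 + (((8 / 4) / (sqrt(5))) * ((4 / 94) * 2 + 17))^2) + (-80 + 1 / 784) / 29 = 1445633035461 / 251119120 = 5756.76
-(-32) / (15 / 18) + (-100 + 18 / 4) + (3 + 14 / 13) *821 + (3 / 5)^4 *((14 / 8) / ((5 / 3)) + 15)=534971763 / 162500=3292.13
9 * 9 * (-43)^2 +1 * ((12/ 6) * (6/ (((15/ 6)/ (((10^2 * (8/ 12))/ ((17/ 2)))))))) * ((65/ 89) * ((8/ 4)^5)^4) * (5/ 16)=13858088497/ 1513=9159344.68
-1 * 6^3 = -216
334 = 334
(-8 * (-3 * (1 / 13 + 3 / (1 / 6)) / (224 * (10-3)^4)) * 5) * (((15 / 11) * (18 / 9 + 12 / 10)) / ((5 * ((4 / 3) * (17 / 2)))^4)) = 34263 / 20073445492100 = 0.00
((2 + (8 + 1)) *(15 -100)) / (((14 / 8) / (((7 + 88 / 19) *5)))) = -4132700 / 133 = -31072.93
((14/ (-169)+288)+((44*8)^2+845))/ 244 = 21131239/ 41236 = 512.45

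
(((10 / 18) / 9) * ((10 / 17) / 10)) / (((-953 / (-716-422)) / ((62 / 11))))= 352780 / 14435091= 0.02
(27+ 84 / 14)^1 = 33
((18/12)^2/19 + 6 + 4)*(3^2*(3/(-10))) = -20763/760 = -27.32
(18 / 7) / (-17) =-18 / 119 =-0.15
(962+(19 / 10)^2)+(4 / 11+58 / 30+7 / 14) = 3195743 / 3300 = 968.41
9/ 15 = 3/ 5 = 0.60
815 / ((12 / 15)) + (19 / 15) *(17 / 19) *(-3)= 20307 / 20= 1015.35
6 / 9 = 2 / 3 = 0.67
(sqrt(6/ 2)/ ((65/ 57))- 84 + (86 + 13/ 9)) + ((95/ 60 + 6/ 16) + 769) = 57 * sqrt(3)/ 65 + 55757/ 72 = 775.92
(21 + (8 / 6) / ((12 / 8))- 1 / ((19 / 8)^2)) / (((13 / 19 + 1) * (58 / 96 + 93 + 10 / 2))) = 70541 / 539562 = 0.13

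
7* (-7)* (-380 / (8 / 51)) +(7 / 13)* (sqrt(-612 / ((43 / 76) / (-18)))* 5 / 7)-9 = 180* sqrt(27778) / 559 +237387 / 2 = 118747.17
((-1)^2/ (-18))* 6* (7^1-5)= -2/ 3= -0.67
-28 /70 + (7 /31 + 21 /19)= 2742 /2945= 0.93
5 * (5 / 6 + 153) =769.17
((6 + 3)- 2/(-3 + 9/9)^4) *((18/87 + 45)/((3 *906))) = 31027/210192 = 0.15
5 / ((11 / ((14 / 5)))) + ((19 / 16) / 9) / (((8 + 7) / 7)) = 31703 / 23760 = 1.33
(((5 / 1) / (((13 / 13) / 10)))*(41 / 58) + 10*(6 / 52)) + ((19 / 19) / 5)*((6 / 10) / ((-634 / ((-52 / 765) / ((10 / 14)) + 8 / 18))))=36.50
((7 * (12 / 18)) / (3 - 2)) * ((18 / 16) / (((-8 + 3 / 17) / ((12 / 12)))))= -51 / 76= -0.67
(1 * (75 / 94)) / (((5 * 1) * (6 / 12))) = 15 / 47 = 0.32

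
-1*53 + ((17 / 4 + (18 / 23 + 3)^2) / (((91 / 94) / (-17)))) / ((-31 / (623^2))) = 1739678648335 / 426374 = 4080170.57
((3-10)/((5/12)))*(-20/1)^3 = 134400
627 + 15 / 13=8166 / 13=628.15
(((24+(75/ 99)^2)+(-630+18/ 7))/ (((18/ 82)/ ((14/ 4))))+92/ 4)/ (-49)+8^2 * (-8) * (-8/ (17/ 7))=30734840291/ 16328466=1882.29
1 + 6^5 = 7777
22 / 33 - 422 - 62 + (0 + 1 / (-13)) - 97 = -22636 / 39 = -580.41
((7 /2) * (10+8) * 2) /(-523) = -126 /523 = -0.24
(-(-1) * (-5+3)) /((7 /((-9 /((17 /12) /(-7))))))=-216 /17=-12.71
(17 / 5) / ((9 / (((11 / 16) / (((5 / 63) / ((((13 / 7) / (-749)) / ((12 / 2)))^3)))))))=-410839 / 1778915321366400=-0.00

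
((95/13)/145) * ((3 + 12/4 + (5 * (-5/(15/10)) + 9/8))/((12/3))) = -0.12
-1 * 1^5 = -1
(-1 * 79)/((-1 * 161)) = 79/161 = 0.49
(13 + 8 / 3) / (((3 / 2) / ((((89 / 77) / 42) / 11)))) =0.03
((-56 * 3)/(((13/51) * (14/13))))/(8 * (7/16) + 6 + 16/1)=-24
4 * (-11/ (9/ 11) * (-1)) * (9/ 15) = 484/ 15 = 32.27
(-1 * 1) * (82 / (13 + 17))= -41 / 15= -2.73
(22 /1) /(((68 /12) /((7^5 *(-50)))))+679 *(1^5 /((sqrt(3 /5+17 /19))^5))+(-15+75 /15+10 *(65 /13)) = -55462420 /17+6127975 *sqrt(13490) /2863288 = -3262246.72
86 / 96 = 0.90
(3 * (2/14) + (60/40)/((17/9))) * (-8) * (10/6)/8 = -485/238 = -2.04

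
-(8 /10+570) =-570.80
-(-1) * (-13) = -13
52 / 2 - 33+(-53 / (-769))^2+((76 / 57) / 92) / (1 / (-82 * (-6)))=0.14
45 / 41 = 1.10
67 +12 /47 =3161 /47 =67.26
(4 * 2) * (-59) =-472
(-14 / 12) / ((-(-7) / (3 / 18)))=-1 / 36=-0.03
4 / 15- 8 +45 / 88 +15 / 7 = -46931 / 9240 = -5.08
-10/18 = -0.56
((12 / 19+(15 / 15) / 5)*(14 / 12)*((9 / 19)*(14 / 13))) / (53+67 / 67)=0.01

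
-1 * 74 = -74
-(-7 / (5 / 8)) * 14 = 784 / 5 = 156.80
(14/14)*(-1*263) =-263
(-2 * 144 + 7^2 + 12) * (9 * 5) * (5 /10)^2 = -10215 /4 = -2553.75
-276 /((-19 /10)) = 2760 /19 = 145.26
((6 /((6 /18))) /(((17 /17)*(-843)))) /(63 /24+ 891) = -16 /669623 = -0.00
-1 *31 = -31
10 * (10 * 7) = 700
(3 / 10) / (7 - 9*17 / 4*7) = -6 / 5215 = -0.00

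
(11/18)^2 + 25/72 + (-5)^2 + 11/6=17855/648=27.55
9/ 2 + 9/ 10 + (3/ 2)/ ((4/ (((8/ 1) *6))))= 117/ 5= 23.40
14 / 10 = 7 / 5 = 1.40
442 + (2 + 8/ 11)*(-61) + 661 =10303/ 11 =936.64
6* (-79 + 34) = -270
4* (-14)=-56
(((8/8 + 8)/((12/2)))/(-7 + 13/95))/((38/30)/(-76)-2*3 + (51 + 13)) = -4275/1134154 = -0.00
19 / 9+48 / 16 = 5.11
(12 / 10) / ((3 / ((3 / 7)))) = 6 / 35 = 0.17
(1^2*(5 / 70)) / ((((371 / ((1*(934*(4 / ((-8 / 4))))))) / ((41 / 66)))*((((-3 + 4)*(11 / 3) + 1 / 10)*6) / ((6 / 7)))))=-191470 / 22596497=-0.01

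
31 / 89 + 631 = 56190 / 89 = 631.35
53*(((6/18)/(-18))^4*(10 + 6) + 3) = 84499172/531441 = 159.00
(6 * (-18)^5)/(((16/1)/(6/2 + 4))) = -4960116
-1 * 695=-695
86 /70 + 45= 1618 /35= 46.23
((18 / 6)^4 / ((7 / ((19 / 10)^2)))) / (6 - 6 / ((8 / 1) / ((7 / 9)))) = 87723 / 11375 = 7.71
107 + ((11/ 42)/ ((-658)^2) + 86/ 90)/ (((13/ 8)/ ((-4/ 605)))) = 28692545169853/ 268164371475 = 107.00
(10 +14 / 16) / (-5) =-87 / 40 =-2.18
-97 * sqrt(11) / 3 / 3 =-97 * sqrt(11) / 9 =-35.75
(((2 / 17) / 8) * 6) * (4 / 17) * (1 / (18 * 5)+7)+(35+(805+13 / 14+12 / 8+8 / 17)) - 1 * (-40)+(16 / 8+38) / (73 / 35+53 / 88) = 13269560104 / 14778015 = 897.93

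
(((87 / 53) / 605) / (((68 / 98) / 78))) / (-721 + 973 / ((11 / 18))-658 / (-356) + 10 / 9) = 266343714 / 763351017935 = 0.00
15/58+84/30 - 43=-11583/290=-39.94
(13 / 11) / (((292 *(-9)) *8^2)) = -13 / 1850112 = -0.00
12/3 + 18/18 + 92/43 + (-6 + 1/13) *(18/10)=-9844/2795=-3.52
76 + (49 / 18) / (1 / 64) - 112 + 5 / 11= 13729 / 99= 138.68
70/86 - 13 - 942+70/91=-532960/559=-953.42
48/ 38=24/ 19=1.26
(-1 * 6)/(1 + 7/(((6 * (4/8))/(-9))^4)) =-3/284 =-0.01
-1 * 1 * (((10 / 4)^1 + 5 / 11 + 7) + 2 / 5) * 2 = -1139 / 55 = -20.71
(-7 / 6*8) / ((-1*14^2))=1 / 21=0.05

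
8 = 8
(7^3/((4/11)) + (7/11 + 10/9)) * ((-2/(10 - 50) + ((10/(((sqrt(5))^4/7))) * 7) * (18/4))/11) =132099307/17424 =7581.46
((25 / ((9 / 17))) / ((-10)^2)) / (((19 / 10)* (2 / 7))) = 595 / 684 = 0.87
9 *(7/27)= 7/3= 2.33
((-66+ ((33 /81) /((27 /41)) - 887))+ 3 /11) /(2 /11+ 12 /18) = -7634959 /6804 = -1122.13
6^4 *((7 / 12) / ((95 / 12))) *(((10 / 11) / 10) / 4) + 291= 306363 / 1045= 293.17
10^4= 10000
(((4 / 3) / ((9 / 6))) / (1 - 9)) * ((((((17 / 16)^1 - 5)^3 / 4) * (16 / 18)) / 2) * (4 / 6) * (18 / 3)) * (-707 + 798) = 280917 / 1024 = 274.33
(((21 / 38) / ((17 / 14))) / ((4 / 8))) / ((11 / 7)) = 2058 / 3553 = 0.58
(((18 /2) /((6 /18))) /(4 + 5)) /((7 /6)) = 18 /7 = 2.57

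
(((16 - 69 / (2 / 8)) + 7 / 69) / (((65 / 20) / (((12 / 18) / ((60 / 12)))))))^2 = 20581919296 / 181037025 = 113.69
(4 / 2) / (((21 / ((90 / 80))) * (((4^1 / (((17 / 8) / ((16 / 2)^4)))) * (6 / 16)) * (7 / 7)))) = 17 / 458752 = 0.00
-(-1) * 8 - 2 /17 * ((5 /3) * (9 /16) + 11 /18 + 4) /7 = 3985 /504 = 7.91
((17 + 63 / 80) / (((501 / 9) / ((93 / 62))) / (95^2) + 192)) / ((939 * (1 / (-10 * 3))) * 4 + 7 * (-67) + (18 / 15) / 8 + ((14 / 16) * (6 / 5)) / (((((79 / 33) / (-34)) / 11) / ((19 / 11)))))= -9131070825 / 86478920347672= -0.00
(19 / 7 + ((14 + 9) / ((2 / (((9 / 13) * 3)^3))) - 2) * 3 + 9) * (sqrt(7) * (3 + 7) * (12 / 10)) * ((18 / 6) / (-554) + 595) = 9574987625769 * sqrt(7) / 4259983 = 5946745.81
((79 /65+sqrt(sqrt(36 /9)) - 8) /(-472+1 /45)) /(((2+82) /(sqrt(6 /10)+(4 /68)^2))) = 3 * (5+289 * sqrt(15)) * (441 - 65 * sqrt(2)) /11171289220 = 0.00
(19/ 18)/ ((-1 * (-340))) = 19/ 6120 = 0.00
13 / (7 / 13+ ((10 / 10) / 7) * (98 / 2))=169 / 98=1.72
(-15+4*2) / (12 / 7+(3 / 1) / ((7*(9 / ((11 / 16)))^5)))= -4.08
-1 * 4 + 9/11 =-35/11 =-3.18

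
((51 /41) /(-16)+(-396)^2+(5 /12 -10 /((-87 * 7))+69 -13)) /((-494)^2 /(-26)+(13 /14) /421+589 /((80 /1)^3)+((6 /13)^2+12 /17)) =-2425689729727018144000 /145119811876387534047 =-16.72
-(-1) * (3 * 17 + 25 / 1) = 76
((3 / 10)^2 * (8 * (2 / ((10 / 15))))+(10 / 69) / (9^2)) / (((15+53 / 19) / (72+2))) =212345368 / 23613525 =8.99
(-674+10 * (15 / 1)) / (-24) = 131 / 6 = 21.83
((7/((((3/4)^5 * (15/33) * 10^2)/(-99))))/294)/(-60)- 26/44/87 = -2136539/678273750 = -0.00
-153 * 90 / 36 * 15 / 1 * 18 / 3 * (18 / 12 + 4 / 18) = -118575 / 2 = -59287.50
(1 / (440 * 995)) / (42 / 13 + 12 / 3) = 13 / 41153200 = 0.00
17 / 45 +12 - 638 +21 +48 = -25048 / 45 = -556.62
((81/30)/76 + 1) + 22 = 17507/760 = 23.04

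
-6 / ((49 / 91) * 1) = -78 / 7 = -11.14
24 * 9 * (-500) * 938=-101304000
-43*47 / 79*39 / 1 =-78819 / 79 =-997.71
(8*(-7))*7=-392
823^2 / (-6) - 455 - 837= -685081 / 6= -114180.17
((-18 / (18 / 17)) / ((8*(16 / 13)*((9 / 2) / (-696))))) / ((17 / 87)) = 10933 / 8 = 1366.62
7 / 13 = 0.54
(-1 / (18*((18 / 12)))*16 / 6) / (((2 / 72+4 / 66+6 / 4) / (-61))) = 21472 / 5661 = 3.79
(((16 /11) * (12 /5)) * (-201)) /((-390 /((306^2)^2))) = 56393849590272 /3575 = 15774503381.89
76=76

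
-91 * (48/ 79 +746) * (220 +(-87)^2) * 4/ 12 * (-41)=1714061687338/ 237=7232327794.68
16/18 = 8/9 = 0.89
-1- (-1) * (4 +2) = 5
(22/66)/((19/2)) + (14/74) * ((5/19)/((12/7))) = 541/8436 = 0.06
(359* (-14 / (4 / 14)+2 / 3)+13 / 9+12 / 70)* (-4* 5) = 21861064 / 63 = 347001.02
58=58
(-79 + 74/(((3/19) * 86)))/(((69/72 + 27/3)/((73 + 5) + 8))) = -151808/239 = -635.18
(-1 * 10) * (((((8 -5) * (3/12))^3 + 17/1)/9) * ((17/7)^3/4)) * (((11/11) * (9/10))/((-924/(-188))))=-257465765/20283648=-12.69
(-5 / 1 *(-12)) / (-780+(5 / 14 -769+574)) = -168 / 2729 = -0.06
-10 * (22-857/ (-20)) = -1297/ 2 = -648.50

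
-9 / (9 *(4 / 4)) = -1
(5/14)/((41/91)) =65/82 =0.79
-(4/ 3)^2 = -16/ 9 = -1.78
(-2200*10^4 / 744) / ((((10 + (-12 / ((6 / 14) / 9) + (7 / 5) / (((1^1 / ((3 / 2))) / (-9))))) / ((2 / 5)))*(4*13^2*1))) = 2750000 / 41005653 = 0.07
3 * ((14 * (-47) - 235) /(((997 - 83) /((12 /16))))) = -2.20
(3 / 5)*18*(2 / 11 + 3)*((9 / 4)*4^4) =217728 / 11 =19793.45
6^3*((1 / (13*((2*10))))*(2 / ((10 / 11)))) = 594 / 325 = 1.83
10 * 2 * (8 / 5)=32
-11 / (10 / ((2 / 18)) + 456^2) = -11 / 208026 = -0.00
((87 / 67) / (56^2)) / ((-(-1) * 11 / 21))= 261 / 330176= 0.00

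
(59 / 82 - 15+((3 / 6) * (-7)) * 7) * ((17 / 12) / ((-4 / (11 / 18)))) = 49555 / 5904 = 8.39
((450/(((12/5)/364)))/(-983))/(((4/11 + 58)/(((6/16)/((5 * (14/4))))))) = -10725/420724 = -0.03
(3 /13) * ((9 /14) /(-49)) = -27 /8918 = -0.00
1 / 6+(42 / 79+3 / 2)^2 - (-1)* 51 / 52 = 2567869 / 486798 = 5.28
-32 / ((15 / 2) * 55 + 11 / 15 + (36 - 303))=-960 / 4387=-0.22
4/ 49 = 0.08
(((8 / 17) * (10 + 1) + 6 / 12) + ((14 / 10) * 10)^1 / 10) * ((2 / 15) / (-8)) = -401 / 3400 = -0.12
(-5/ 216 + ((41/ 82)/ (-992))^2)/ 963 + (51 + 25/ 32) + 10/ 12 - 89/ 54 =5216238500507/ 102346592256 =50.97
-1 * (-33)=33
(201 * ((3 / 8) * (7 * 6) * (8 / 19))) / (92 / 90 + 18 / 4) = 325620 / 1349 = 241.38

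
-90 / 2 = -45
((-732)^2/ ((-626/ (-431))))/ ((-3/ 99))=-3810512376/ 313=-12174160.95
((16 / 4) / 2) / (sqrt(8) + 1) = -2 / 7 + 4 * sqrt(2) / 7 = 0.52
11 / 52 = 0.21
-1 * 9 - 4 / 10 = -47 / 5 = -9.40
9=9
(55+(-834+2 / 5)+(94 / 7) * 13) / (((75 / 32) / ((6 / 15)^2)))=-902016 / 21875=-41.24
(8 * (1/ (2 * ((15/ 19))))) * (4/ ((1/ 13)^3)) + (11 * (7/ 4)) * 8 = 670198/ 15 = 44679.87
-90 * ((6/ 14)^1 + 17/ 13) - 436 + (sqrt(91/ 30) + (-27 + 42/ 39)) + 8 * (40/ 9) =-477175/ 819 + sqrt(2730)/ 30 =-580.89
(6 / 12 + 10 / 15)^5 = 16807 / 7776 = 2.16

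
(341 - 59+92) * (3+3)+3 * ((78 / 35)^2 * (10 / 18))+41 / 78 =43051069 / 19110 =2252.80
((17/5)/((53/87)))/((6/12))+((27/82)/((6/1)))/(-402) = 65004213/5823640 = 11.16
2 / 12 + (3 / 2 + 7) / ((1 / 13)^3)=56024 / 3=18674.67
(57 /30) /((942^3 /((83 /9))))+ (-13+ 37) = 1805537279657 /75230719920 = 24.00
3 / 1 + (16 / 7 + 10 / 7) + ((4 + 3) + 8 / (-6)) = 12.38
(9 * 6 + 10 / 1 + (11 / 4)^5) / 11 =226587 / 11264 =20.12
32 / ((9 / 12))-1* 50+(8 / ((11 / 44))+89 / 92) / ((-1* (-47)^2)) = -4480115 / 609684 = -7.35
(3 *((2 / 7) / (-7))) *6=-36 / 49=-0.73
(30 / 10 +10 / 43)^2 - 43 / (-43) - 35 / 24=443365 / 44376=9.99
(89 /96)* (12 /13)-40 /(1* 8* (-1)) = 609 /104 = 5.86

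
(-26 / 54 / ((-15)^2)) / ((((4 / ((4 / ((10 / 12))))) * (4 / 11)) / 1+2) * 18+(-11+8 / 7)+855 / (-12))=4004 / 74193975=0.00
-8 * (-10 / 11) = 80 / 11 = 7.27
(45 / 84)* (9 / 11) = 135 / 308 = 0.44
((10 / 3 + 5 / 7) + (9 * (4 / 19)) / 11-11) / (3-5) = 14879 / 4389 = 3.39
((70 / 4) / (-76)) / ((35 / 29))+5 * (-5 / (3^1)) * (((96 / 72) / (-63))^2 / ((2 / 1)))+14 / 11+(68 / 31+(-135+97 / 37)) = -26533027291943 / 205515486792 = -129.10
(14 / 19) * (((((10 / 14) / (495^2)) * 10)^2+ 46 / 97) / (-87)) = -433036682084 / 107816047387587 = -0.00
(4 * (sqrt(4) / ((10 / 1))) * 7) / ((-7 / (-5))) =4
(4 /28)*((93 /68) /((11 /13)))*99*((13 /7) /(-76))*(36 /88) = -1273077 /5571104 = -0.23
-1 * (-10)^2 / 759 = -100 / 759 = -0.13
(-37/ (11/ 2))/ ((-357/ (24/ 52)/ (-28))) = -592/ 2431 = -0.24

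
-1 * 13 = -13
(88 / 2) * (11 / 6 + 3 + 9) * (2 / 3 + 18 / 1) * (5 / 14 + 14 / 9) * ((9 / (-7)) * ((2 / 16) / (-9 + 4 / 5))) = 1100165 / 2583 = 425.93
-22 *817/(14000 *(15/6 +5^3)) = -8987/892500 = -0.01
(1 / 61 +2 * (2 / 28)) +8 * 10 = 34228 / 427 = 80.16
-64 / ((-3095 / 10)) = 128 / 619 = 0.21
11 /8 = 1.38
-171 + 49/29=-4910/29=-169.31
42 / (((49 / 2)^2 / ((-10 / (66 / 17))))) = -0.18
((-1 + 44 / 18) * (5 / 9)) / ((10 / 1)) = 13 / 162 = 0.08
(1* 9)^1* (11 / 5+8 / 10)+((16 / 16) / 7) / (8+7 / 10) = 16453 / 609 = 27.02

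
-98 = -98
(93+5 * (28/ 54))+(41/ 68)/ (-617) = 108287329/ 1132812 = 95.59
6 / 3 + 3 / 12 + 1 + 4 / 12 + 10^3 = 12043 / 12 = 1003.58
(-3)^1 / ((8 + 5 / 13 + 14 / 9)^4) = -562166163 / 1829442899761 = -0.00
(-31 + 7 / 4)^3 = -1601613 / 64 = -25025.20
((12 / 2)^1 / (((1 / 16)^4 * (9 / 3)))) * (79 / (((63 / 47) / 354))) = 57427099648 / 21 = 2734623792.76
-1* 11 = -11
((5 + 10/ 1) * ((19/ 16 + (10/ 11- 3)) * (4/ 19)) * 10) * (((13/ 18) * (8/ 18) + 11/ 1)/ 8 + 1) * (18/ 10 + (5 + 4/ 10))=-414725/ 836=-496.08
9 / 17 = 0.53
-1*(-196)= 196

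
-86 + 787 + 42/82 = 28762/41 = 701.51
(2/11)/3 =2/33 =0.06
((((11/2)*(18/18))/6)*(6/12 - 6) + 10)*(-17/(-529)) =2023/12696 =0.16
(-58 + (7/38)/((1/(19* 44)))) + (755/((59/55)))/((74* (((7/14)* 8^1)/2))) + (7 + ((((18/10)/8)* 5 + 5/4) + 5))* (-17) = -2508171/17464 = -143.62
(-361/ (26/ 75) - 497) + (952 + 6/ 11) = -167539/ 286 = -585.80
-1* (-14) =14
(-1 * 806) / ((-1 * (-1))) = -806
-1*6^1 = -6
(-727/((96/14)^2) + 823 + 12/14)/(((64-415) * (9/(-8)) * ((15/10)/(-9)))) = -13037807/1061424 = -12.28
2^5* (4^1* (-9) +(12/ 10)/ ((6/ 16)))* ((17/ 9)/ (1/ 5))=-89216/ 9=-9912.89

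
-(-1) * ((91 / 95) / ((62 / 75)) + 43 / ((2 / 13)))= 165308 / 589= 280.66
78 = 78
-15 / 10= -3 / 2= -1.50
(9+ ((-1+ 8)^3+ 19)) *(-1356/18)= -83846/3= -27948.67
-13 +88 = 75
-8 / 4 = -2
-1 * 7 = -7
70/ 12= 35/ 6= 5.83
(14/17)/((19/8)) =112/323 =0.35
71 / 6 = 11.83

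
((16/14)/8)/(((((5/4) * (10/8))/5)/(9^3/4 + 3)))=2964/35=84.69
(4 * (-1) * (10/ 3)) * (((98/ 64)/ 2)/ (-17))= 245/ 408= 0.60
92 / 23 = 4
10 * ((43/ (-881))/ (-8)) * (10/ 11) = 1075/ 19382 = 0.06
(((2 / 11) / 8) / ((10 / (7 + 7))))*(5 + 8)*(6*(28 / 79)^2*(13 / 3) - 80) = -990444 / 31205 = -31.74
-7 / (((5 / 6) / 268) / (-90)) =202608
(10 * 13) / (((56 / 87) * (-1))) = -5655 / 28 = -201.96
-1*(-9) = 9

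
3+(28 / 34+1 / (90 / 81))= 803 / 170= 4.72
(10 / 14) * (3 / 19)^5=1215 / 17332693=0.00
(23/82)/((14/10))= 115/574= 0.20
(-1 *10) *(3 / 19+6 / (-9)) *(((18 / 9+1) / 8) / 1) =145 / 76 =1.91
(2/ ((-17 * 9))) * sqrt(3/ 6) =-sqrt(2)/ 153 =-0.01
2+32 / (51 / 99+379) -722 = -2254056 / 3131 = -719.92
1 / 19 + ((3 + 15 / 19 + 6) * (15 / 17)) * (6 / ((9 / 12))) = 22337 / 323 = 69.15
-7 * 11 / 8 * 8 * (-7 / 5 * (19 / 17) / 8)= 10241 / 680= 15.06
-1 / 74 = -0.01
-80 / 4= -20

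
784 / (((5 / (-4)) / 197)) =-617792 / 5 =-123558.40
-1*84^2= -7056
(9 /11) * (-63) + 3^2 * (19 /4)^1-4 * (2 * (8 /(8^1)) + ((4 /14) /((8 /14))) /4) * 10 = -4127 /44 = -93.80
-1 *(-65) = 65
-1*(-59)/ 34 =59/ 34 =1.74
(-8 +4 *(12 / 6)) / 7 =0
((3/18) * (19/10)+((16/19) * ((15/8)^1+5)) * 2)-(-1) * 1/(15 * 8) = 9047/760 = 11.90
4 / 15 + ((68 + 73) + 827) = 14524 / 15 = 968.27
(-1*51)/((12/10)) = -85/2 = -42.50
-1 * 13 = -13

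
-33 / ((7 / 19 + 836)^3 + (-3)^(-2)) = -2037123 / 36115712943598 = -0.00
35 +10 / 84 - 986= -39937 / 42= -950.88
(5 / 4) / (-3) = -5 / 12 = -0.42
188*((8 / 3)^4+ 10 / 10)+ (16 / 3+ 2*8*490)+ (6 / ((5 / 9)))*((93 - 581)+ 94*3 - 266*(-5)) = 12020116 / 405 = 29679.30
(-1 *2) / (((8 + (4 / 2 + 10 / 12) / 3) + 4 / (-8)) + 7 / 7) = -0.21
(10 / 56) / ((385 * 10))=1 / 21560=0.00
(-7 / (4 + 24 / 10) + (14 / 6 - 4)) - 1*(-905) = 86615 / 96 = 902.24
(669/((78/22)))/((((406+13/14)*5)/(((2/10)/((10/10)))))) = 34342/1851525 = 0.02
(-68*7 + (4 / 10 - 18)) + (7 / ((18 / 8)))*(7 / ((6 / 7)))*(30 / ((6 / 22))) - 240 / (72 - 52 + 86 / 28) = 99890872 / 43605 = 2290.81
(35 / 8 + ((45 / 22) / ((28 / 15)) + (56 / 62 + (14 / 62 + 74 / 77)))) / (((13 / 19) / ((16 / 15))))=783788 / 66495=11.79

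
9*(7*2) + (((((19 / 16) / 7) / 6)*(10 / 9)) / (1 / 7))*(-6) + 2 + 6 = 9553 / 72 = 132.68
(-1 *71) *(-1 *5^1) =355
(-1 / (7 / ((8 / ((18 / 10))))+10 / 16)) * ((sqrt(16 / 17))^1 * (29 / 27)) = -580 * sqrt(17) / 5049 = -0.47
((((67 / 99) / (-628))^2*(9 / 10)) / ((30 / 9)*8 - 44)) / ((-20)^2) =-4489 / 29777569536000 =-0.00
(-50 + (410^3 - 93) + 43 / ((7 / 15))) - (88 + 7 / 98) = 964892055 / 14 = 68920861.07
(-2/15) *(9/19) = -0.06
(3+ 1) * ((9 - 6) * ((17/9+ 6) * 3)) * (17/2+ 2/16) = 4899/2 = 2449.50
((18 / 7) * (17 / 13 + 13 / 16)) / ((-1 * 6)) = -189 / 208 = -0.91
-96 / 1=-96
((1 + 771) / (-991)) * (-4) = 3.12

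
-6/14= -3/7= -0.43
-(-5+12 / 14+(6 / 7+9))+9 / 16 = -577 / 112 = -5.15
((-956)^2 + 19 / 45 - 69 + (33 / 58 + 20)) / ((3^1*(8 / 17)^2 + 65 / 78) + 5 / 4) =106051780442 / 318855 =332601.91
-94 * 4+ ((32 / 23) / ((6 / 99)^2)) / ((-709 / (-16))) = -5992040 / 16307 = -367.45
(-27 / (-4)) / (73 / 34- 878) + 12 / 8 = 44439 / 29779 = 1.49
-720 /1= -720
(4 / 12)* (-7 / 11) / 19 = -7 / 627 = -0.01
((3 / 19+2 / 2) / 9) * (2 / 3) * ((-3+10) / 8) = 77 / 1026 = 0.08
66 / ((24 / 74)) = 407 / 2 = 203.50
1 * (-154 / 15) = -154 / 15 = -10.27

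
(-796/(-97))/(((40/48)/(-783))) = -3739608/485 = -7710.53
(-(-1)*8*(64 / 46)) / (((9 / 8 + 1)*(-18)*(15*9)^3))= -1024 / 8658059625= -0.00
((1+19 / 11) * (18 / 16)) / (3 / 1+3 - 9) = -45 / 44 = -1.02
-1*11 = -11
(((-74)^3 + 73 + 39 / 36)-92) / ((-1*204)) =4862903 / 2448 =1986.48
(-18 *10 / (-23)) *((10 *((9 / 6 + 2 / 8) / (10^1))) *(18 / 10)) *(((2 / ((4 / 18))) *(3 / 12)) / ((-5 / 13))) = -66339 / 460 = -144.22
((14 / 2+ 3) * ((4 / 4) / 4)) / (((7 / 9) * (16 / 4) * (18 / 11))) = 0.49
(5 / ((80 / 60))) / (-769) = -15 / 3076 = -0.00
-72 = -72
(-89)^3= -704969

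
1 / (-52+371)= 0.00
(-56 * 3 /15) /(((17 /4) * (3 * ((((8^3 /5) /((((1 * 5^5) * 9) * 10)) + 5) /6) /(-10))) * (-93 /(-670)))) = 140700000000 /1852869287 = 75.94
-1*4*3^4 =-324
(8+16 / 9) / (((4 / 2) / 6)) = 88 / 3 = 29.33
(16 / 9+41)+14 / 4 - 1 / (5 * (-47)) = 195773 / 4230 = 46.28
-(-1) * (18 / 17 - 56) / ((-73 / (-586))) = -547324 / 1241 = -441.03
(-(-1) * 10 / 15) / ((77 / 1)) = 2 / 231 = 0.01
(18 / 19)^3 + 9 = 67563 / 6859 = 9.85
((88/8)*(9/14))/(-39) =-33/182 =-0.18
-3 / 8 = -0.38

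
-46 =-46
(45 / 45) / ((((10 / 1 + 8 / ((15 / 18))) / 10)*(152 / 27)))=675 / 7448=0.09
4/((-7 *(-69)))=4/483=0.01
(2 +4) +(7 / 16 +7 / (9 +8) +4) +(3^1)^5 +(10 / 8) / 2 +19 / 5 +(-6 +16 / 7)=2423411 / 9520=254.56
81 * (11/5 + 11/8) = 11583/40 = 289.58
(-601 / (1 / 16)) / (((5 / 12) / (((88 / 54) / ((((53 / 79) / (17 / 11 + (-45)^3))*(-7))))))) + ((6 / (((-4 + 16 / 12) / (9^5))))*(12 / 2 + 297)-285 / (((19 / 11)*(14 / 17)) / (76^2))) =-51498759898153 / 66780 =-771170408.78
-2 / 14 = -1 / 7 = -0.14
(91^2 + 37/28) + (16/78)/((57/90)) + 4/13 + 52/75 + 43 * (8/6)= 332805089/39900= 8340.98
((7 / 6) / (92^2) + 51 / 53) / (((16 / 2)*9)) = 2590355 / 193791744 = 0.01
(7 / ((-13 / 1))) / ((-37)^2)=-7 / 17797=-0.00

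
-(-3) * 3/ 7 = 9/ 7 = 1.29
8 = 8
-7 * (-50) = 350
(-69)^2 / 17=4761 / 17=280.06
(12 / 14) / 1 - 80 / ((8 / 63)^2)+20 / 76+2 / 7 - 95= -5054.84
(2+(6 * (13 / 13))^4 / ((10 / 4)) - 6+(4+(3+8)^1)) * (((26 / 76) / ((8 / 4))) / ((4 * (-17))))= -34411 / 25840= -1.33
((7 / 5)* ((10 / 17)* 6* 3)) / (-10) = -126 / 85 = -1.48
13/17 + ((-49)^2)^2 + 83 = 98003041/17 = 5764884.76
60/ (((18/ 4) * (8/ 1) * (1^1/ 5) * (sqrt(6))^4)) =25/ 108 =0.23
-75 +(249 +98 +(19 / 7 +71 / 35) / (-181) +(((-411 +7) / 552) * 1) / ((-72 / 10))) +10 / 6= 8615288447 / 31472280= 273.74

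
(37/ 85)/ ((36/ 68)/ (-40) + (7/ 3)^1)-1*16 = -74840/ 4733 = -15.81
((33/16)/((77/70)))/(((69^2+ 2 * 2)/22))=0.01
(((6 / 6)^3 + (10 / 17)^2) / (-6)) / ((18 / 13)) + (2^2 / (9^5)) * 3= -3681929 / 22753548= -0.16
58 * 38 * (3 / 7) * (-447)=-2955564 / 7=-422223.43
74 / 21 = 3.52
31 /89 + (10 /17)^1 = 1417 /1513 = 0.94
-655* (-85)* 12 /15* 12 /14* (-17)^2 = 77232360 /7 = 11033194.29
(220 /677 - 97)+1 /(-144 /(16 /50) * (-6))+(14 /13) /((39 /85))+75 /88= -635270182189 /6796132200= -93.48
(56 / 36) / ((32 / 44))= 77 / 36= 2.14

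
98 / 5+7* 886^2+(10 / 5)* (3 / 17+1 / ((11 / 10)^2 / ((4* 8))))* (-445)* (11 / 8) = 5462412.01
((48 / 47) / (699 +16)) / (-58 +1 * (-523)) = -48 / 19524505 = -0.00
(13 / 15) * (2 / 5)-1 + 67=4976 / 75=66.35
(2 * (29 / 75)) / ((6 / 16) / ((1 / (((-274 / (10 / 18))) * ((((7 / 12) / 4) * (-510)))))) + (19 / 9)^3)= 0.00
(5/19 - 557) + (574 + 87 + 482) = 11139/19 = 586.26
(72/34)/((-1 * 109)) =-36/1853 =-0.02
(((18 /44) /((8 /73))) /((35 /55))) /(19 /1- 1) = 73 /224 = 0.33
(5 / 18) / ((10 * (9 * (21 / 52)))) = 13 / 1701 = 0.01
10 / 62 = 5 / 31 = 0.16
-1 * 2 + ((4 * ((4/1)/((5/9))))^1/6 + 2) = 24/5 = 4.80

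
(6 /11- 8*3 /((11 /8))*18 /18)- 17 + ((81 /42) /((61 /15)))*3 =-305177 /9394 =-32.49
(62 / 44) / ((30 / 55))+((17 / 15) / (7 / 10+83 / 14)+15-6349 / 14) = -101093 / 232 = -435.75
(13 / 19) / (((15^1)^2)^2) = 13 / 961875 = 0.00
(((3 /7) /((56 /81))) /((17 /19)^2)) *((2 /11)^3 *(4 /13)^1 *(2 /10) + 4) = 7590057129 /2450277830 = 3.10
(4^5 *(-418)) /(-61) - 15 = 7001.92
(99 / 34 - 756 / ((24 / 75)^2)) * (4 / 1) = -2007333 / 68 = -29519.60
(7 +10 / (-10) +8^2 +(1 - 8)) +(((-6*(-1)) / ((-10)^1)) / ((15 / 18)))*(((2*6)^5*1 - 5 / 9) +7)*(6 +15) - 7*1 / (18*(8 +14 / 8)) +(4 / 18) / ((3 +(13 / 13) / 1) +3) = -231103840649 / 61425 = -3762374.29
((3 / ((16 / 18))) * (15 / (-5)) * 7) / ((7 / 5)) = -405 / 8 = -50.62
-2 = -2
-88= -88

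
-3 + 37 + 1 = 35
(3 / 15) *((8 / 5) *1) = 8 / 25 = 0.32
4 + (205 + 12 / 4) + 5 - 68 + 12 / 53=7909 / 53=149.23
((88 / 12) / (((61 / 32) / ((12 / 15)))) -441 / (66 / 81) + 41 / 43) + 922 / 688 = -1855326631 / 3462360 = -535.86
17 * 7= 119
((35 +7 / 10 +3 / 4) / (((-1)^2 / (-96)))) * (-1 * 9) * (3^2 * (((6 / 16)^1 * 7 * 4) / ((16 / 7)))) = 26040609 / 20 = 1302030.45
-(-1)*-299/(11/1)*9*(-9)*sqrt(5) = 24219*sqrt(5)/11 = 4923.21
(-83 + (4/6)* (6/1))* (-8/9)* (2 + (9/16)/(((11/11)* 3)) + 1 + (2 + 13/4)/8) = 3239/12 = 269.92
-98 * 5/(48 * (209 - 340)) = 245/3144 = 0.08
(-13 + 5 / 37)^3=-107850176 / 50653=-2129.20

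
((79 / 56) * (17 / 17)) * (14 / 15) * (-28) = -553 / 15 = -36.87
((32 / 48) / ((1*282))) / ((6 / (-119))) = -119 / 2538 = -0.05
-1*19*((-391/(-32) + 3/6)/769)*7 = -54131/24608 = -2.20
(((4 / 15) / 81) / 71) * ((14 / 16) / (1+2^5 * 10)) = 7 / 55382130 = 0.00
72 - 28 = 44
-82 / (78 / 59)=-2419 / 39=-62.03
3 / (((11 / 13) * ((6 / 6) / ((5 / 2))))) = 195 / 22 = 8.86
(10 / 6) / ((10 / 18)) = 3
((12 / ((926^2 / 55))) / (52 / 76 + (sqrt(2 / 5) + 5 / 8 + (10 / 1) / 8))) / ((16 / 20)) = 20325250 / 50762364831- 1588400* sqrt(10) / 50762364831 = 0.00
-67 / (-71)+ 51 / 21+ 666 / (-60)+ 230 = 1104693 / 4970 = 222.27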